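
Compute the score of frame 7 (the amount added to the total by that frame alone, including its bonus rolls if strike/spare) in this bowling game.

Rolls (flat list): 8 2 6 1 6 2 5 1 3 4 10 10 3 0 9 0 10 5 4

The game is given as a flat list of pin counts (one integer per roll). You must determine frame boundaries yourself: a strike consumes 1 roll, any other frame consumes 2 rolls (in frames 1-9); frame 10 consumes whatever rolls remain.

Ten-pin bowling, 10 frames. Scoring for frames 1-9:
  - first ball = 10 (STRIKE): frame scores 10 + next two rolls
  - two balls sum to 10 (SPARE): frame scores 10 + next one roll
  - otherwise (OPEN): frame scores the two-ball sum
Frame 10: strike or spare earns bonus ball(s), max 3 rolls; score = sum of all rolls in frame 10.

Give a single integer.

Frame 1: SPARE (8+2=10). 10 + next roll (6) = 16. Cumulative: 16
Frame 2: OPEN (6+1=7). Cumulative: 23
Frame 3: OPEN (6+2=8). Cumulative: 31
Frame 4: OPEN (5+1=6). Cumulative: 37
Frame 5: OPEN (3+4=7). Cumulative: 44
Frame 6: STRIKE. 10 + next two rolls (10+3) = 23. Cumulative: 67
Frame 7: STRIKE. 10 + next two rolls (3+0) = 13. Cumulative: 80
Frame 8: OPEN (3+0=3). Cumulative: 83
Frame 9: OPEN (9+0=9). Cumulative: 92

Answer: 13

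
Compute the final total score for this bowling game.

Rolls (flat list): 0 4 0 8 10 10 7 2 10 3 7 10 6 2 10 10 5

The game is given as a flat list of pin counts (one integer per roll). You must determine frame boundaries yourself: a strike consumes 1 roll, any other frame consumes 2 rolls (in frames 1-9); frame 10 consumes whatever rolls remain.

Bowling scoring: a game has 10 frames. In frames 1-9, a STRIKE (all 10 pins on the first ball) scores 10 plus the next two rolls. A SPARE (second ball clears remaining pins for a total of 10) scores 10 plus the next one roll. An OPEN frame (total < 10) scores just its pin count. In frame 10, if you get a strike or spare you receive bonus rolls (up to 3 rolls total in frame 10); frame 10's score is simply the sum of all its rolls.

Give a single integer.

Answer: 158

Derivation:
Frame 1: OPEN (0+4=4). Cumulative: 4
Frame 2: OPEN (0+8=8). Cumulative: 12
Frame 3: STRIKE. 10 + next two rolls (10+7) = 27. Cumulative: 39
Frame 4: STRIKE. 10 + next two rolls (7+2) = 19. Cumulative: 58
Frame 5: OPEN (7+2=9). Cumulative: 67
Frame 6: STRIKE. 10 + next two rolls (3+7) = 20. Cumulative: 87
Frame 7: SPARE (3+7=10). 10 + next roll (10) = 20. Cumulative: 107
Frame 8: STRIKE. 10 + next two rolls (6+2) = 18. Cumulative: 125
Frame 9: OPEN (6+2=8). Cumulative: 133
Frame 10: STRIKE. Sum of all frame-10 rolls (10+10+5) = 25. Cumulative: 158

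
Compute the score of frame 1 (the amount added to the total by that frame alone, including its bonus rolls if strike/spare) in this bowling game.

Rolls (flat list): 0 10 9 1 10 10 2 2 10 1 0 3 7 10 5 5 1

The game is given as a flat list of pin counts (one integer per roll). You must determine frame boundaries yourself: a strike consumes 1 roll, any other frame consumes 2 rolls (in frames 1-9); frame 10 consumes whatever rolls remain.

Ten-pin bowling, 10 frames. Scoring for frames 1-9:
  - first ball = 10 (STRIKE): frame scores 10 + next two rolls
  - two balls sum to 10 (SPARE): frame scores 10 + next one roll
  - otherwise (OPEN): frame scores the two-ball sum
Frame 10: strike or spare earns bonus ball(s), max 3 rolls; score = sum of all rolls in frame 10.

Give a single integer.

Frame 1: SPARE (0+10=10). 10 + next roll (9) = 19. Cumulative: 19
Frame 2: SPARE (9+1=10). 10 + next roll (10) = 20. Cumulative: 39
Frame 3: STRIKE. 10 + next two rolls (10+2) = 22. Cumulative: 61

Answer: 19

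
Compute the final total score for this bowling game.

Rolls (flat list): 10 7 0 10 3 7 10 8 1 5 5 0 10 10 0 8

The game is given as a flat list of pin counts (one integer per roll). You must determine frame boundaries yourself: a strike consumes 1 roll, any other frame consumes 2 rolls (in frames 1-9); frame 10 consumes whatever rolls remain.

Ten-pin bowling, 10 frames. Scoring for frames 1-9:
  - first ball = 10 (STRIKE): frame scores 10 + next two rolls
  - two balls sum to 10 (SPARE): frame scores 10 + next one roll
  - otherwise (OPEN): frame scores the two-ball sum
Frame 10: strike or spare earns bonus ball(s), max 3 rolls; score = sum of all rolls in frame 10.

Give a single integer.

Answer: 148

Derivation:
Frame 1: STRIKE. 10 + next two rolls (7+0) = 17. Cumulative: 17
Frame 2: OPEN (7+0=7). Cumulative: 24
Frame 3: STRIKE. 10 + next two rolls (3+7) = 20. Cumulative: 44
Frame 4: SPARE (3+7=10). 10 + next roll (10) = 20. Cumulative: 64
Frame 5: STRIKE. 10 + next two rolls (8+1) = 19. Cumulative: 83
Frame 6: OPEN (8+1=9). Cumulative: 92
Frame 7: SPARE (5+5=10). 10 + next roll (0) = 10. Cumulative: 102
Frame 8: SPARE (0+10=10). 10 + next roll (10) = 20. Cumulative: 122
Frame 9: STRIKE. 10 + next two rolls (0+8) = 18. Cumulative: 140
Frame 10: OPEN. Sum of all frame-10 rolls (0+8) = 8. Cumulative: 148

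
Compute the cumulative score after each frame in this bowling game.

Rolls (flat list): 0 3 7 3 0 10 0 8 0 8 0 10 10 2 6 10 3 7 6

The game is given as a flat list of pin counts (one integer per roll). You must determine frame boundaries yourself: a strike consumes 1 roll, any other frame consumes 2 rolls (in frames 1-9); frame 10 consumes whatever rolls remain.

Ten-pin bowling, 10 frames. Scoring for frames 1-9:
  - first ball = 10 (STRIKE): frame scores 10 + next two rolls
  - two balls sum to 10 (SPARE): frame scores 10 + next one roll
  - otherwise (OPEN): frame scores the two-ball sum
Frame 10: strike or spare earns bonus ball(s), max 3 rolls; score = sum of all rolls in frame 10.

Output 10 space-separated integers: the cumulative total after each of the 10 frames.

Frame 1: OPEN (0+3=3). Cumulative: 3
Frame 2: SPARE (7+3=10). 10 + next roll (0) = 10. Cumulative: 13
Frame 3: SPARE (0+10=10). 10 + next roll (0) = 10. Cumulative: 23
Frame 4: OPEN (0+8=8). Cumulative: 31
Frame 5: OPEN (0+8=8). Cumulative: 39
Frame 6: SPARE (0+10=10). 10 + next roll (10) = 20. Cumulative: 59
Frame 7: STRIKE. 10 + next two rolls (2+6) = 18. Cumulative: 77
Frame 8: OPEN (2+6=8). Cumulative: 85
Frame 9: STRIKE. 10 + next two rolls (3+7) = 20. Cumulative: 105
Frame 10: SPARE. Sum of all frame-10 rolls (3+7+6) = 16. Cumulative: 121

Answer: 3 13 23 31 39 59 77 85 105 121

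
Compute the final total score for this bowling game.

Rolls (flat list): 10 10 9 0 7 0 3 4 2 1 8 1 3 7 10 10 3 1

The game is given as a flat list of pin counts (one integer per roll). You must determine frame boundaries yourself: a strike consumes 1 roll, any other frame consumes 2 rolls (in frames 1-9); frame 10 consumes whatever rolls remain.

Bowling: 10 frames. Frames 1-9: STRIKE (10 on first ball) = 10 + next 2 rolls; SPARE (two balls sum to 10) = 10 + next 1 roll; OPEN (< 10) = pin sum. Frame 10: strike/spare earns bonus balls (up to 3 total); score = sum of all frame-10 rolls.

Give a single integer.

Answer: 140

Derivation:
Frame 1: STRIKE. 10 + next two rolls (10+9) = 29. Cumulative: 29
Frame 2: STRIKE. 10 + next two rolls (9+0) = 19. Cumulative: 48
Frame 3: OPEN (9+0=9). Cumulative: 57
Frame 4: OPEN (7+0=7). Cumulative: 64
Frame 5: OPEN (3+4=7). Cumulative: 71
Frame 6: OPEN (2+1=3). Cumulative: 74
Frame 7: OPEN (8+1=9). Cumulative: 83
Frame 8: SPARE (3+7=10). 10 + next roll (10) = 20. Cumulative: 103
Frame 9: STRIKE. 10 + next two rolls (10+3) = 23. Cumulative: 126
Frame 10: STRIKE. Sum of all frame-10 rolls (10+3+1) = 14. Cumulative: 140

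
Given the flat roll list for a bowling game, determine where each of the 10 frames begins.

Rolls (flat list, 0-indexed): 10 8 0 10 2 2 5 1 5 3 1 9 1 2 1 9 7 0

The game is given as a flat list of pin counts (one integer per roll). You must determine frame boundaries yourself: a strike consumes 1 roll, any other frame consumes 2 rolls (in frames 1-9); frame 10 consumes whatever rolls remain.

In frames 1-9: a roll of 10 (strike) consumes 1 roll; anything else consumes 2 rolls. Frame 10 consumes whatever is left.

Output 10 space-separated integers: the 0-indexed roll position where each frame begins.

Answer: 0 1 3 4 6 8 10 12 14 16

Derivation:
Frame 1 starts at roll index 0: roll=10 (strike), consumes 1 roll
Frame 2 starts at roll index 1: rolls=8,0 (sum=8), consumes 2 rolls
Frame 3 starts at roll index 3: roll=10 (strike), consumes 1 roll
Frame 4 starts at roll index 4: rolls=2,2 (sum=4), consumes 2 rolls
Frame 5 starts at roll index 6: rolls=5,1 (sum=6), consumes 2 rolls
Frame 6 starts at roll index 8: rolls=5,3 (sum=8), consumes 2 rolls
Frame 7 starts at roll index 10: rolls=1,9 (sum=10), consumes 2 rolls
Frame 8 starts at roll index 12: rolls=1,2 (sum=3), consumes 2 rolls
Frame 9 starts at roll index 14: rolls=1,9 (sum=10), consumes 2 rolls
Frame 10 starts at roll index 16: 2 remaining rolls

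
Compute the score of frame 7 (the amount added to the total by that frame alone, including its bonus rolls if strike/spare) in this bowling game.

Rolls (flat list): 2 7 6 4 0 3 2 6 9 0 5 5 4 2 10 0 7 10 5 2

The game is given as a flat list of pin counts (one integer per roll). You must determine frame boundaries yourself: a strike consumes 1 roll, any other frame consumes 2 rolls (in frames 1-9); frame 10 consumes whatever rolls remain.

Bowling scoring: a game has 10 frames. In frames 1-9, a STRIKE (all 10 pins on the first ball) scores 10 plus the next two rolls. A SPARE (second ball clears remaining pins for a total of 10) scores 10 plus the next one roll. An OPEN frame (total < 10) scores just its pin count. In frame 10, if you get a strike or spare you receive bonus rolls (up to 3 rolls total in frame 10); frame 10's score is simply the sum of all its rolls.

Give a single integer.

Answer: 6

Derivation:
Frame 1: OPEN (2+7=9). Cumulative: 9
Frame 2: SPARE (6+4=10). 10 + next roll (0) = 10. Cumulative: 19
Frame 3: OPEN (0+3=3). Cumulative: 22
Frame 4: OPEN (2+6=8). Cumulative: 30
Frame 5: OPEN (9+0=9). Cumulative: 39
Frame 6: SPARE (5+5=10). 10 + next roll (4) = 14. Cumulative: 53
Frame 7: OPEN (4+2=6). Cumulative: 59
Frame 8: STRIKE. 10 + next two rolls (0+7) = 17. Cumulative: 76
Frame 9: OPEN (0+7=7). Cumulative: 83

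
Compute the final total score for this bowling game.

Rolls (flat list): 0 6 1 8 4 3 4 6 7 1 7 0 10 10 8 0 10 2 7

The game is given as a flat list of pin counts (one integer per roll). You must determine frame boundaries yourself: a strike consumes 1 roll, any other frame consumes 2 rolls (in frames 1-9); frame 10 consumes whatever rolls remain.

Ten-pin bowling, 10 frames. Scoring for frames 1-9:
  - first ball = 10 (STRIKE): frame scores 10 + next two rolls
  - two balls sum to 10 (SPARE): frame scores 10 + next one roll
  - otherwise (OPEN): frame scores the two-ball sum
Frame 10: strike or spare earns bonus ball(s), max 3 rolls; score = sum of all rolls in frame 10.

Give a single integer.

Frame 1: OPEN (0+6=6). Cumulative: 6
Frame 2: OPEN (1+8=9). Cumulative: 15
Frame 3: OPEN (4+3=7). Cumulative: 22
Frame 4: SPARE (4+6=10). 10 + next roll (7) = 17. Cumulative: 39
Frame 5: OPEN (7+1=8). Cumulative: 47
Frame 6: OPEN (7+0=7). Cumulative: 54
Frame 7: STRIKE. 10 + next two rolls (10+8) = 28. Cumulative: 82
Frame 8: STRIKE. 10 + next two rolls (8+0) = 18. Cumulative: 100
Frame 9: OPEN (8+0=8). Cumulative: 108
Frame 10: STRIKE. Sum of all frame-10 rolls (10+2+7) = 19. Cumulative: 127

Answer: 127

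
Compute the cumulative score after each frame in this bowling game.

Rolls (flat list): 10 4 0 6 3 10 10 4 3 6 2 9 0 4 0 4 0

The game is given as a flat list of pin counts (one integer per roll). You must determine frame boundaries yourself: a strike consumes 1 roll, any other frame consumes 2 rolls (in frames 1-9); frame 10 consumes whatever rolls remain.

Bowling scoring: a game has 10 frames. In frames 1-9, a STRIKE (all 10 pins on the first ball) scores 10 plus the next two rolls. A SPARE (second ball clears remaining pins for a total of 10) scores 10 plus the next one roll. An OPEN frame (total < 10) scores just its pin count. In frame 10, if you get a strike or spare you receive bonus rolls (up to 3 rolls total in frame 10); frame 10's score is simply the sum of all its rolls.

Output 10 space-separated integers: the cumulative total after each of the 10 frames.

Frame 1: STRIKE. 10 + next two rolls (4+0) = 14. Cumulative: 14
Frame 2: OPEN (4+0=4). Cumulative: 18
Frame 3: OPEN (6+3=9). Cumulative: 27
Frame 4: STRIKE. 10 + next two rolls (10+4) = 24. Cumulative: 51
Frame 5: STRIKE. 10 + next two rolls (4+3) = 17. Cumulative: 68
Frame 6: OPEN (4+3=7). Cumulative: 75
Frame 7: OPEN (6+2=8). Cumulative: 83
Frame 8: OPEN (9+0=9). Cumulative: 92
Frame 9: OPEN (4+0=4). Cumulative: 96
Frame 10: OPEN. Sum of all frame-10 rolls (4+0) = 4. Cumulative: 100

Answer: 14 18 27 51 68 75 83 92 96 100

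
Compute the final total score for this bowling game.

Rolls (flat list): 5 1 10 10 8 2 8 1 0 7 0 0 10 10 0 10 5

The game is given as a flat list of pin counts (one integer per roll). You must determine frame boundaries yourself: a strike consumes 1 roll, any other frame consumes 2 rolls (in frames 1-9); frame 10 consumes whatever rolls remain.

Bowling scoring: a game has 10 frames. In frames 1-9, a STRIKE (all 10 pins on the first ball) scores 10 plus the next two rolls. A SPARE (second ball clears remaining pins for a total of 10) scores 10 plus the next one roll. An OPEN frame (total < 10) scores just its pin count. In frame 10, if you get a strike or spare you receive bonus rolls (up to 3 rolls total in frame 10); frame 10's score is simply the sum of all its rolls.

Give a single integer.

Frame 1: OPEN (5+1=6). Cumulative: 6
Frame 2: STRIKE. 10 + next two rolls (10+8) = 28. Cumulative: 34
Frame 3: STRIKE. 10 + next two rolls (8+2) = 20. Cumulative: 54
Frame 4: SPARE (8+2=10). 10 + next roll (8) = 18. Cumulative: 72
Frame 5: OPEN (8+1=9). Cumulative: 81
Frame 6: OPEN (0+7=7). Cumulative: 88
Frame 7: OPEN (0+0=0). Cumulative: 88
Frame 8: STRIKE. 10 + next two rolls (10+0) = 20. Cumulative: 108
Frame 9: STRIKE. 10 + next two rolls (0+10) = 20. Cumulative: 128
Frame 10: SPARE. Sum of all frame-10 rolls (0+10+5) = 15. Cumulative: 143

Answer: 143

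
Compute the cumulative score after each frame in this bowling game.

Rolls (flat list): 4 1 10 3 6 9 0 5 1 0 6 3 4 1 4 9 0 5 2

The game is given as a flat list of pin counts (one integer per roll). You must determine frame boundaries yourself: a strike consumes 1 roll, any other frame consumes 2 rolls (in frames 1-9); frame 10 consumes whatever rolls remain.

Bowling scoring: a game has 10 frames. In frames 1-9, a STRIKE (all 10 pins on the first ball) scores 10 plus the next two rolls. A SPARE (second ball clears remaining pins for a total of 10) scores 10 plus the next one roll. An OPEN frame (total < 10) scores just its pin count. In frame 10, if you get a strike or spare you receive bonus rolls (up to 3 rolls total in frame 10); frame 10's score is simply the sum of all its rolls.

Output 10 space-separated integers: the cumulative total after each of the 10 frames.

Answer: 5 24 33 42 48 54 61 66 75 82

Derivation:
Frame 1: OPEN (4+1=5). Cumulative: 5
Frame 2: STRIKE. 10 + next two rolls (3+6) = 19. Cumulative: 24
Frame 3: OPEN (3+6=9). Cumulative: 33
Frame 4: OPEN (9+0=9). Cumulative: 42
Frame 5: OPEN (5+1=6). Cumulative: 48
Frame 6: OPEN (0+6=6). Cumulative: 54
Frame 7: OPEN (3+4=7). Cumulative: 61
Frame 8: OPEN (1+4=5). Cumulative: 66
Frame 9: OPEN (9+0=9). Cumulative: 75
Frame 10: OPEN. Sum of all frame-10 rolls (5+2) = 7. Cumulative: 82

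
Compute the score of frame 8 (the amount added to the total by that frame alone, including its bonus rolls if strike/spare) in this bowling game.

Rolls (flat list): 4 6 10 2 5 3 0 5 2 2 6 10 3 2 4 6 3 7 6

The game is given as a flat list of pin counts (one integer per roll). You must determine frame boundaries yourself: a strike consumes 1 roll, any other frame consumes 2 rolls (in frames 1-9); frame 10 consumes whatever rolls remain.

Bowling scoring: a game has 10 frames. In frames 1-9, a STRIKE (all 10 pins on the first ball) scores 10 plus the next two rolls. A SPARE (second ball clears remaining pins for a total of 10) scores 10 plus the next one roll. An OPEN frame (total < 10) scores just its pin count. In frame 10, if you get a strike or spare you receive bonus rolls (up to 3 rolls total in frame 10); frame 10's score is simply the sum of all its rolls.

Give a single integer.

Frame 1: SPARE (4+6=10). 10 + next roll (10) = 20. Cumulative: 20
Frame 2: STRIKE. 10 + next two rolls (2+5) = 17. Cumulative: 37
Frame 3: OPEN (2+5=7). Cumulative: 44
Frame 4: OPEN (3+0=3). Cumulative: 47
Frame 5: OPEN (5+2=7). Cumulative: 54
Frame 6: OPEN (2+6=8). Cumulative: 62
Frame 7: STRIKE. 10 + next two rolls (3+2) = 15. Cumulative: 77
Frame 8: OPEN (3+2=5). Cumulative: 82
Frame 9: SPARE (4+6=10). 10 + next roll (3) = 13. Cumulative: 95
Frame 10: SPARE. Sum of all frame-10 rolls (3+7+6) = 16. Cumulative: 111

Answer: 5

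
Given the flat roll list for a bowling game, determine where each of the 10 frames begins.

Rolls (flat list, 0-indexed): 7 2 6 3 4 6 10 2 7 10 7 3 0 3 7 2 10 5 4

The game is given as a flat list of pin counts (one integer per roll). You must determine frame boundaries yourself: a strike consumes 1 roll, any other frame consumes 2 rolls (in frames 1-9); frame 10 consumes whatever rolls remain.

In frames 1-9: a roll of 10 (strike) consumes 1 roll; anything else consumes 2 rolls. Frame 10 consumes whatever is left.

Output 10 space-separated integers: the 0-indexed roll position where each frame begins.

Answer: 0 2 4 6 7 9 10 12 14 16

Derivation:
Frame 1 starts at roll index 0: rolls=7,2 (sum=9), consumes 2 rolls
Frame 2 starts at roll index 2: rolls=6,3 (sum=9), consumes 2 rolls
Frame 3 starts at roll index 4: rolls=4,6 (sum=10), consumes 2 rolls
Frame 4 starts at roll index 6: roll=10 (strike), consumes 1 roll
Frame 5 starts at roll index 7: rolls=2,7 (sum=9), consumes 2 rolls
Frame 6 starts at roll index 9: roll=10 (strike), consumes 1 roll
Frame 7 starts at roll index 10: rolls=7,3 (sum=10), consumes 2 rolls
Frame 8 starts at roll index 12: rolls=0,3 (sum=3), consumes 2 rolls
Frame 9 starts at roll index 14: rolls=7,2 (sum=9), consumes 2 rolls
Frame 10 starts at roll index 16: 3 remaining rolls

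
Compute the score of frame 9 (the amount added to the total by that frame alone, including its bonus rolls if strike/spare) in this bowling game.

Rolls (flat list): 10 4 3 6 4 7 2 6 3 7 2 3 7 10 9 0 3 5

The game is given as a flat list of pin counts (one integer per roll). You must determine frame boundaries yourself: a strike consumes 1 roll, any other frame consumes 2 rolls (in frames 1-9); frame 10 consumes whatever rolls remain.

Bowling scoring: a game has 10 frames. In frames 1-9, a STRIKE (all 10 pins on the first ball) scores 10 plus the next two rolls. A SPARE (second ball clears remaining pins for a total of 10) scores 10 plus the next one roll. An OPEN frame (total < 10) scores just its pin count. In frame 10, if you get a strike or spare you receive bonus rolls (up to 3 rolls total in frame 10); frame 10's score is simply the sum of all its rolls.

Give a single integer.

Frame 1: STRIKE. 10 + next two rolls (4+3) = 17. Cumulative: 17
Frame 2: OPEN (4+3=7). Cumulative: 24
Frame 3: SPARE (6+4=10). 10 + next roll (7) = 17. Cumulative: 41
Frame 4: OPEN (7+2=9). Cumulative: 50
Frame 5: OPEN (6+3=9). Cumulative: 59
Frame 6: OPEN (7+2=9). Cumulative: 68
Frame 7: SPARE (3+7=10). 10 + next roll (10) = 20. Cumulative: 88
Frame 8: STRIKE. 10 + next two rolls (9+0) = 19. Cumulative: 107
Frame 9: OPEN (9+0=9). Cumulative: 116
Frame 10: OPEN. Sum of all frame-10 rolls (3+5) = 8. Cumulative: 124

Answer: 9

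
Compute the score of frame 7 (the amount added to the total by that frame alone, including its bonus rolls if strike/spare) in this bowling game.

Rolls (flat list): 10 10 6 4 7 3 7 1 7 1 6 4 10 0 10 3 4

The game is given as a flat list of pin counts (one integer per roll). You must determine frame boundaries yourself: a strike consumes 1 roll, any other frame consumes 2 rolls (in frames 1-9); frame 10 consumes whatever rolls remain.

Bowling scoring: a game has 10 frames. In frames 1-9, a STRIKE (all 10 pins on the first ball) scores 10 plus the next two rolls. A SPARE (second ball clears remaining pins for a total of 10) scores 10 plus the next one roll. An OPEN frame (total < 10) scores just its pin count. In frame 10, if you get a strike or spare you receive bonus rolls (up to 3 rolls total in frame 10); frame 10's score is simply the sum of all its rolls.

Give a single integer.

Answer: 20

Derivation:
Frame 1: STRIKE. 10 + next two rolls (10+6) = 26. Cumulative: 26
Frame 2: STRIKE. 10 + next two rolls (6+4) = 20. Cumulative: 46
Frame 3: SPARE (6+4=10). 10 + next roll (7) = 17. Cumulative: 63
Frame 4: SPARE (7+3=10). 10 + next roll (7) = 17. Cumulative: 80
Frame 5: OPEN (7+1=8). Cumulative: 88
Frame 6: OPEN (7+1=8). Cumulative: 96
Frame 7: SPARE (6+4=10). 10 + next roll (10) = 20. Cumulative: 116
Frame 8: STRIKE. 10 + next two rolls (0+10) = 20. Cumulative: 136
Frame 9: SPARE (0+10=10). 10 + next roll (3) = 13. Cumulative: 149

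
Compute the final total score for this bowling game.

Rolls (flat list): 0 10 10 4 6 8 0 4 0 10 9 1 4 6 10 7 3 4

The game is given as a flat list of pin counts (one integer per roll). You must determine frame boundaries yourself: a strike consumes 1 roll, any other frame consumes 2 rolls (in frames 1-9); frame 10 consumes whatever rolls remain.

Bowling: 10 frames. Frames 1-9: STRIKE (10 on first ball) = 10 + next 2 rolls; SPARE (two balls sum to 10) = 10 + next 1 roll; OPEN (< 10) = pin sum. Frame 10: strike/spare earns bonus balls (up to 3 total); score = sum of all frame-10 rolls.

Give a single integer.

Frame 1: SPARE (0+10=10). 10 + next roll (10) = 20. Cumulative: 20
Frame 2: STRIKE. 10 + next two rolls (4+6) = 20. Cumulative: 40
Frame 3: SPARE (4+6=10). 10 + next roll (8) = 18. Cumulative: 58
Frame 4: OPEN (8+0=8). Cumulative: 66
Frame 5: OPEN (4+0=4). Cumulative: 70
Frame 6: STRIKE. 10 + next two rolls (9+1) = 20. Cumulative: 90
Frame 7: SPARE (9+1=10). 10 + next roll (4) = 14. Cumulative: 104
Frame 8: SPARE (4+6=10). 10 + next roll (10) = 20. Cumulative: 124
Frame 9: STRIKE. 10 + next two rolls (7+3) = 20. Cumulative: 144
Frame 10: SPARE. Sum of all frame-10 rolls (7+3+4) = 14. Cumulative: 158

Answer: 158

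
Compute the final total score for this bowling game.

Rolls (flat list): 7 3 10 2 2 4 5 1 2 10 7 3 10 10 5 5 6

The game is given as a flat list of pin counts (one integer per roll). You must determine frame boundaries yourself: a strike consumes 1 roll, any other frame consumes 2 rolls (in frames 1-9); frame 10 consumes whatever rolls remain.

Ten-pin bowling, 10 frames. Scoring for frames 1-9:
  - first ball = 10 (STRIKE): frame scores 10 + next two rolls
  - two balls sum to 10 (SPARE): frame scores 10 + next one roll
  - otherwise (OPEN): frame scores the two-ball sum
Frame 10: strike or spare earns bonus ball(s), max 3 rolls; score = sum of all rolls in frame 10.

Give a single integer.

Frame 1: SPARE (7+3=10). 10 + next roll (10) = 20. Cumulative: 20
Frame 2: STRIKE. 10 + next two rolls (2+2) = 14. Cumulative: 34
Frame 3: OPEN (2+2=4). Cumulative: 38
Frame 4: OPEN (4+5=9). Cumulative: 47
Frame 5: OPEN (1+2=3). Cumulative: 50
Frame 6: STRIKE. 10 + next two rolls (7+3) = 20. Cumulative: 70
Frame 7: SPARE (7+3=10). 10 + next roll (10) = 20. Cumulative: 90
Frame 8: STRIKE. 10 + next two rolls (10+5) = 25. Cumulative: 115
Frame 9: STRIKE. 10 + next two rolls (5+5) = 20. Cumulative: 135
Frame 10: SPARE. Sum of all frame-10 rolls (5+5+6) = 16. Cumulative: 151

Answer: 151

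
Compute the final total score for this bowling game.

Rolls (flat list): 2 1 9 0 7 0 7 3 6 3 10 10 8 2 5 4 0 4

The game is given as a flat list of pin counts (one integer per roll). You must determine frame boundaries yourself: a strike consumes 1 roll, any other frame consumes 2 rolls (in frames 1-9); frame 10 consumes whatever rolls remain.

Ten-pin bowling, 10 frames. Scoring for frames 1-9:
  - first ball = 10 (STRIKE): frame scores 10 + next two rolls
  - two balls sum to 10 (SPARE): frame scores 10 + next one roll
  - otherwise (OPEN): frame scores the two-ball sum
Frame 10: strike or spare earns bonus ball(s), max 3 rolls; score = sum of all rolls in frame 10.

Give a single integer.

Frame 1: OPEN (2+1=3). Cumulative: 3
Frame 2: OPEN (9+0=9). Cumulative: 12
Frame 3: OPEN (7+0=7). Cumulative: 19
Frame 4: SPARE (7+3=10). 10 + next roll (6) = 16. Cumulative: 35
Frame 5: OPEN (6+3=9). Cumulative: 44
Frame 6: STRIKE. 10 + next two rolls (10+8) = 28. Cumulative: 72
Frame 7: STRIKE. 10 + next two rolls (8+2) = 20. Cumulative: 92
Frame 8: SPARE (8+2=10). 10 + next roll (5) = 15. Cumulative: 107
Frame 9: OPEN (5+4=9). Cumulative: 116
Frame 10: OPEN. Sum of all frame-10 rolls (0+4) = 4. Cumulative: 120

Answer: 120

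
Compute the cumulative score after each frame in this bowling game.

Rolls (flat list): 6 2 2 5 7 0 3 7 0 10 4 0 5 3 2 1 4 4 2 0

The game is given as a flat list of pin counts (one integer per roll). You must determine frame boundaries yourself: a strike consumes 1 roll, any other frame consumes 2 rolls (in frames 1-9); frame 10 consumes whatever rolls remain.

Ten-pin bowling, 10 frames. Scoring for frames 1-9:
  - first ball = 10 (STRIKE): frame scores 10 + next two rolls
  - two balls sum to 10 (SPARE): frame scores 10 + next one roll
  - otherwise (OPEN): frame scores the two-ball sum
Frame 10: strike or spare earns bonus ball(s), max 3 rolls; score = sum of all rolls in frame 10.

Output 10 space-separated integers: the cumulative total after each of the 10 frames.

Frame 1: OPEN (6+2=8). Cumulative: 8
Frame 2: OPEN (2+5=7). Cumulative: 15
Frame 3: OPEN (7+0=7). Cumulative: 22
Frame 4: SPARE (3+7=10). 10 + next roll (0) = 10. Cumulative: 32
Frame 5: SPARE (0+10=10). 10 + next roll (4) = 14. Cumulative: 46
Frame 6: OPEN (4+0=4). Cumulative: 50
Frame 7: OPEN (5+3=8). Cumulative: 58
Frame 8: OPEN (2+1=3). Cumulative: 61
Frame 9: OPEN (4+4=8). Cumulative: 69
Frame 10: OPEN. Sum of all frame-10 rolls (2+0) = 2. Cumulative: 71

Answer: 8 15 22 32 46 50 58 61 69 71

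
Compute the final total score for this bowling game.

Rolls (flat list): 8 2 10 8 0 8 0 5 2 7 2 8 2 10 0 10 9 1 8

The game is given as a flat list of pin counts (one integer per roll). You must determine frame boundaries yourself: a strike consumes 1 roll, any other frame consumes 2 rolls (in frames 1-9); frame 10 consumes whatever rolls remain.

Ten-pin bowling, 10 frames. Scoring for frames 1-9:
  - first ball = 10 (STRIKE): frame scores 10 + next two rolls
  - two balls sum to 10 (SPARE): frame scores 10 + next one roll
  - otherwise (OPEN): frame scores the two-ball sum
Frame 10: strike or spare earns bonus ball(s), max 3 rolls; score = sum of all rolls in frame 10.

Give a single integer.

Frame 1: SPARE (8+2=10). 10 + next roll (10) = 20. Cumulative: 20
Frame 2: STRIKE. 10 + next two rolls (8+0) = 18. Cumulative: 38
Frame 3: OPEN (8+0=8). Cumulative: 46
Frame 4: OPEN (8+0=8). Cumulative: 54
Frame 5: OPEN (5+2=7). Cumulative: 61
Frame 6: OPEN (7+2=9). Cumulative: 70
Frame 7: SPARE (8+2=10). 10 + next roll (10) = 20. Cumulative: 90
Frame 8: STRIKE. 10 + next two rolls (0+10) = 20. Cumulative: 110
Frame 9: SPARE (0+10=10). 10 + next roll (9) = 19. Cumulative: 129
Frame 10: SPARE. Sum of all frame-10 rolls (9+1+8) = 18. Cumulative: 147

Answer: 147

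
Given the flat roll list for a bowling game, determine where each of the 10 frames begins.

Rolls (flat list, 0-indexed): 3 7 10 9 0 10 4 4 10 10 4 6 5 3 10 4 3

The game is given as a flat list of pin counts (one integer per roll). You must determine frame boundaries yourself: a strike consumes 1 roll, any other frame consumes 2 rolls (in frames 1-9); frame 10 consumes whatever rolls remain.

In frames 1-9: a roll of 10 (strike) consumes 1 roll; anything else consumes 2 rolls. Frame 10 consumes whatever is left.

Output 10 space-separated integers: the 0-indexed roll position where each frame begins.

Frame 1 starts at roll index 0: rolls=3,7 (sum=10), consumes 2 rolls
Frame 2 starts at roll index 2: roll=10 (strike), consumes 1 roll
Frame 3 starts at roll index 3: rolls=9,0 (sum=9), consumes 2 rolls
Frame 4 starts at roll index 5: roll=10 (strike), consumes 1 roll
Frame 5 starts at roll index 6: rolls=4,4 (sum=8), consumes 2 rolls
Frame 6 starts at roll index 8: roll=10 (strike), consumes 1 roll
Frame 7 starts at roll index 9: roll=10 (strike), consumes 1 roll
Frame 8 starts at roll index 10: rolls=4,6 (sum=10), consumes 2 rolls
Frame 9 starts at roll index 12: rolls=5,3 (sum=8), consumes 2 rolls
Frame 10 starts at roll index 14: 3 remaining rolls

Answer: 0 2 3 5 6 8 9 10 12 14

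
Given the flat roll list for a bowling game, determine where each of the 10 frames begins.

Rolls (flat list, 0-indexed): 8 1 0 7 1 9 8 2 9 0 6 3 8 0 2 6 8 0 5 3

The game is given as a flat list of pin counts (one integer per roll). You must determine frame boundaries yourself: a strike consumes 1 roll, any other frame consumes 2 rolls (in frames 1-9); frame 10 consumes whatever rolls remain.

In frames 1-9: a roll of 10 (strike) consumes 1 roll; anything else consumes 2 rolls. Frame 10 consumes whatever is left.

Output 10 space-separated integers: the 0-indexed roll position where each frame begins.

Frame 1 starts at roll index 0: rolls=8,1 (sum=9), consumes 2 rolls
Frame 2 starts at roll index 2: rolls=0,7 (sum=7), consumes 2 rolls
Frame 3 starts at roll index 4: rolls=1,9 (sum=10), consumes 2 rolls
Frame 4 starts at roll index 6: rolls=8,2 (sum=10), consumes 2 rolls
Frame 5 starts at roll index 8: rolls=9,0 (sum=9), consumes 2 rolls
Frame 6 starts at roll index 10: rolls=6,3 (sum=9), consumes 2 rolls
Frame 7 starts at roll index 12: rolls=8,0 (sum=8), consumes 2 rolls
Frame 8 starts at roll index 14: rolls=2,6 (sum=8), consumes 2 rolls
Frame 9 starts at roll index 16: rolls=8,0 (sum=8), consumes 2 rolls
Frame 10 starts at roll index 18: 2 remaining rolls

Answer: 0 2 4 6 8 10 12 14 16 18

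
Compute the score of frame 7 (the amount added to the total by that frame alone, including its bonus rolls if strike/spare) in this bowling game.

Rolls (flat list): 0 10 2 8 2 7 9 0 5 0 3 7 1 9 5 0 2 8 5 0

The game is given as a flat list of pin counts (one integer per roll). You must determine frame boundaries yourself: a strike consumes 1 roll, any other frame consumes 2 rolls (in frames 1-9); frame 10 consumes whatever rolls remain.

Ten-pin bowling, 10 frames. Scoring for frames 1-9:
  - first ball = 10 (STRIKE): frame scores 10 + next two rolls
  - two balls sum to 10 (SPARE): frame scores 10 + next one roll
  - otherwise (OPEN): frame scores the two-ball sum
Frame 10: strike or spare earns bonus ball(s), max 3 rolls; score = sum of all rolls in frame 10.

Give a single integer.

Frame 1: SPARE (0+10=10). 10 + next roll (2) = 12. Cumulative: 12
Frame 2: SPARE (2+8=10). 10 + next roll (2) = 12. Cumulative: 24
Frame 3: OPEN (2+7=9). Cumulative: 33
Frame 4: OPEN (9+0=9). Cumulative: 42
Frame 5: OPEN (5+0=5). Cumulative: 47
Frame 6: SPARE (3+7=10). 10 + next roll (1) = 11. Cumulative: 58
Frame 7: SPARE (1+9=10). 10 + next roll (5) = 15. Cumulative: 73
Frame 8: OPEN (5+0=5). Cumulative: 78
Frame 9: SPARE (2+8=10). 10 + next roll (5) = 15. Cumulative: 93

Answer: 15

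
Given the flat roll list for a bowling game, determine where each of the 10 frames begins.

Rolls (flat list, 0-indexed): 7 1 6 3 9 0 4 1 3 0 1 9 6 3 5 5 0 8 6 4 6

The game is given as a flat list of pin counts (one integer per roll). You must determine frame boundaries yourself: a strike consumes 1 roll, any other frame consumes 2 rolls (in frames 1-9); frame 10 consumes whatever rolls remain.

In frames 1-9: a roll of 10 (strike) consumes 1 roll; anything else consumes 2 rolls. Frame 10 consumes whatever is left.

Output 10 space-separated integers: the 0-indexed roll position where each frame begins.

Answer: 0 2 4 6 8 10 12 14 16 18

Derivation:
Frame 1 starts at roll index 0: rolls=7,1 (sum=8), consumes 2 rolls
Frame 2 starts at roll index 2: rolls=6,3 (sum=9), consumes 2 rolls
Frame 3 starts at roll index 4: rolls=9,0 (sum=9), consumes 2 rolls
Frame 4 starts at roll index 6: rolls=4,1 (sum=5), consumes 2 rolls
Frame 5 starts at roll index 8: rolls=3,0 (sum=3), consumes 2 rolls
Frame 6 starts at roll index 10: rolls=1,9 (sum=10), consumes 2 rolls
Frame 7 starts at roll index 12: rolls=6,3 (sum=9), consumes 2 rolls
Frame 8 starts at roll index 14: rolls=5,5 (sum=10), consumes 2 rolls
Frame 9 starts at roll index 16: rolls=0,8 (sum=8), consumes 2 rolls
Frame 10 starts at roll index 18: 3 remaining rolls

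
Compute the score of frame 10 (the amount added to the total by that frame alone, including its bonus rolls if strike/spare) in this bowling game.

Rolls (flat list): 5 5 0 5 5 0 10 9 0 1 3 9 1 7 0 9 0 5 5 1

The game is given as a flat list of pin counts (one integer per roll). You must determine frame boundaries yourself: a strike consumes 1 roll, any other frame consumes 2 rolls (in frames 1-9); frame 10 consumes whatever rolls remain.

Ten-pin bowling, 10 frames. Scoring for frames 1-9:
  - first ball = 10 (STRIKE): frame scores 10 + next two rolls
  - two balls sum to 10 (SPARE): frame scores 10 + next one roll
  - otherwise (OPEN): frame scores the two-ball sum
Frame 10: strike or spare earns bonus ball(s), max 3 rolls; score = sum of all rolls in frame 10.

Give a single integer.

Answer: 11

Derivation:
Frame 1: SPARE (5+5=10). 10 + next roll (0) = 10. Cumulative: 10
Frame 2: OPEN (0+5=5). Cumulative: 15
Frame 3: OPEN (5+0=5). Cumulative: 20
Frame 4: STRIKE. 10 + next two rolls (9+0) = 19. Cumulative: 39
Frame 5: OPEN (9+0=9). Cumulative: 48
Frame 6: OPEN (1+3=4). Cumulative: 52
Frame 7: SPARE (9+1=10). 10 + next roll (7) = 17. Cumulative: 69
Frame 8: OPEN (7+0=7). Cumulative: 76
Frame 9: OPEN (9+0=9). Cumulative: 85
Frame 10: SPARE. Sum of all frame-10 rolls (5+5+1) = 11. Cumulative: 96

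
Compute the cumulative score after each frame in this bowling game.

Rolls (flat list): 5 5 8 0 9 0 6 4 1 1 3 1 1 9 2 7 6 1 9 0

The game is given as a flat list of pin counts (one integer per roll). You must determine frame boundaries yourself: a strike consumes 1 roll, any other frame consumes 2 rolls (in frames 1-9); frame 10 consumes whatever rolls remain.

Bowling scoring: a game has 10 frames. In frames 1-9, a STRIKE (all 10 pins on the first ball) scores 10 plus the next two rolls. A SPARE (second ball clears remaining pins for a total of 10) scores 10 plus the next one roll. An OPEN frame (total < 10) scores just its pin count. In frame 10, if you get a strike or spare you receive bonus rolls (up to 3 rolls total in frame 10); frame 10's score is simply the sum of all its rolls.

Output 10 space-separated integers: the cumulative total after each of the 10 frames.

Frame 1: SPARE (5+5=10). 10 + next roll (8) = 18. Cumulative: 18
Frame 2: OPEN (8+0=8). Cumulative: 26
Frame 3: OPEN (9+0=9). Cumulative: 35
Frame 4: SPARE (6+4=10). 10 + next roll (1) = 11. Cumulative: 46
Frame 5: OPEN (1+1=2). Cumulative: 48
Frame 6: OPEN (3+1=4). Cumulative: 52
Frame 7: SPARE (1+9=10). 10 + next roll (2) = 12. Cumulative: 64
Frame 8: OPEN (2+7=9). Cumulative: 73
Frame 9: OPEN (6+1=7). Cumulative: 80
Frame 10: OPEN. Sum of all frame-10 rolls (9+0) = 9. Cumulative: 89

Answer: 18 26 35 46 48 52 64 73 80 89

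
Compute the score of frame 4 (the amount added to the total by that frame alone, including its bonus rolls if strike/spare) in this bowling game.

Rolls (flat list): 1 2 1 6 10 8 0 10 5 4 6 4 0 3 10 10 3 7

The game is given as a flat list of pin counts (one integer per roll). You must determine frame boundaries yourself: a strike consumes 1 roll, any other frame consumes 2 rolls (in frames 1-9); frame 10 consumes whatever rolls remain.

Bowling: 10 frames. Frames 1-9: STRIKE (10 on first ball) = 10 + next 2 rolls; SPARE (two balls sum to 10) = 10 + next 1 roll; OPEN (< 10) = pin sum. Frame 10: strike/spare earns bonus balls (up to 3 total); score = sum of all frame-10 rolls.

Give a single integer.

Frame 1: OPEN (1+2=3). Cumulative: 3
Frame 2: OPEN (1+6=7). Cumulative: 10
Frame 3: STRIKE. 10 + next two rolls (8+0) = 18. Cumulative: 28
Frame 4: OPEN (8+0=8). Cumulative: 36
Frame 5: STRIKE. 10 + next two rolls (5+4) = 19. Cumulative: 55
Frame 6: OPEN (5+4=9). Cumulative: 64

Answer: 8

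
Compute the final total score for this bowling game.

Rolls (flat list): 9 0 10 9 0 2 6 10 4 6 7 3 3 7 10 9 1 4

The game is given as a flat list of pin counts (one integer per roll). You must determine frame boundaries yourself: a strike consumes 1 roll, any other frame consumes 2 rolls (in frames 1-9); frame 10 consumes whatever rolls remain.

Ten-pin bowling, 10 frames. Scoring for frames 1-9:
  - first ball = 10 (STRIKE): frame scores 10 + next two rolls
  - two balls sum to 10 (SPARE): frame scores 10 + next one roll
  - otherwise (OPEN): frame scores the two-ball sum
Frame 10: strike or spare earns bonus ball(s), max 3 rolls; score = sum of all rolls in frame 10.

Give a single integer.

Frame 1: OPEN (9+0=9). Cumulative: 9
Frame 2: STRIKE. 10 + next two rolls (9+0) = 19. Cumulative: 28
Frame 3: OPEN (9+0=9). Cumulative: 37
Frame 4: OPEN (2+6=8). Cumulative: 45
Frame 5: STRIKE. 10 + next two rolls (4+6) = 20. Cumulative: 65
Frame 6: SPARE (4+6=10). 10 + next roll (7) = 17. Cumulative: 82
Frame 7: SPARE (7+3=10). 10 + next roll (3) = 13. Cumulative: 95
Frame 8: SPARE (3+7=10). 10 + next roll (10) = 20. Cumulative: 115
Frame 9: STRIKE. 10 + next two rolls (9+1) = 20. Cumulative: 135
Frame 10: SPARE. Sum of all frame-10 rolls (9+1+4) = 14. Cumulative: 149

Answer: 149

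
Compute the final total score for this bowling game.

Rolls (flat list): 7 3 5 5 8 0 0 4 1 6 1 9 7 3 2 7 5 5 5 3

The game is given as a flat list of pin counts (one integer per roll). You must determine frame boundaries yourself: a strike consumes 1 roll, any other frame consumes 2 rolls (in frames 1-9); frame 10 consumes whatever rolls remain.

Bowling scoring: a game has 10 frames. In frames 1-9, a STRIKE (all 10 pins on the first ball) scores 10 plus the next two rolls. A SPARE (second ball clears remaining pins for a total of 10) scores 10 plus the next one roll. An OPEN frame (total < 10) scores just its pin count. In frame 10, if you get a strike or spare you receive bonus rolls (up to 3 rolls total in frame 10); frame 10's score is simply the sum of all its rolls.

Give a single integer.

Frame 1: SPARE (7+3=10). 10 + next roll (5) = 15. Cumulative: 15
Frame 2: SPARE (5+5=10). 10 + next roll (8) = 18. Cumulative: 33
Frame 3: OPEN (8+0=8). Cumulative: 41
Frame 4: OPEN (0+4=4). Cumulative: 45
Frame 5: OPEN (1+6=7). Cumulative: 52
Frame 6: SPARE (1+9=10). 10 + next roll (7) = 17. Cumulative: 69
Frame 7: SPARE (7+3=10). 10 + next roll (2) = 12. Cumulative: 81
Frame 8: OPEN (2+7=9). Cumulative: 90
Frame 9: SPARE (5+5=10). 10 + next roll (5) = 15. Cumulative: 105
Frame 10: OPEN. Sum of all frame-10 rolls (5+3) = 8. Cumulative: 113

Answer: 113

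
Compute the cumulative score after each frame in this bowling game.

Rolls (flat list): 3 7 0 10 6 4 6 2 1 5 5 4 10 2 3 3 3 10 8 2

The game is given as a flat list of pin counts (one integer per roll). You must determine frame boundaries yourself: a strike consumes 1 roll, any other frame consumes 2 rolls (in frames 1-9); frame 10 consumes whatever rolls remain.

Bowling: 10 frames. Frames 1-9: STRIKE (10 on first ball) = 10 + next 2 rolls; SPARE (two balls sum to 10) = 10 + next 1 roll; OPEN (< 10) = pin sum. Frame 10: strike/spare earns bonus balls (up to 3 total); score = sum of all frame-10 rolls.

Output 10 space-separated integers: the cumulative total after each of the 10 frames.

Answer: 10 26 42 50 56 65 80 85 91 111

Derivation:
Frame 1: SPARE (3+7=10). 10 + next roll (0) = 10. Cumulative: 10
Frame 2: SPARE (0+10=10). 10 + next roll (6) = 16. Cumulative: 26
Frame 3: SPARE (6+4=10). 10 + next roll (6) = 16. Cumulative: 42
Frame 4: OPEN (6+2=8). Cumulative: 50
Frame 5: OPEN (1+5=6). Cumulative: 56
Frame 6: OPEN (5+4=9). Cumulative: 65
Frame 7: STRIKE. 10 + next two rolls (2+3) = 15. Cumulative: 80
Frame 8: OPEN (2+3=5). Cumulative: 85
Frame 9: OPEN (3+3=6). Cumulative: 91
Frame 10: STRIKE. Sum of all frame-10 rolls (10+8+2) = 20. Cumulative: 111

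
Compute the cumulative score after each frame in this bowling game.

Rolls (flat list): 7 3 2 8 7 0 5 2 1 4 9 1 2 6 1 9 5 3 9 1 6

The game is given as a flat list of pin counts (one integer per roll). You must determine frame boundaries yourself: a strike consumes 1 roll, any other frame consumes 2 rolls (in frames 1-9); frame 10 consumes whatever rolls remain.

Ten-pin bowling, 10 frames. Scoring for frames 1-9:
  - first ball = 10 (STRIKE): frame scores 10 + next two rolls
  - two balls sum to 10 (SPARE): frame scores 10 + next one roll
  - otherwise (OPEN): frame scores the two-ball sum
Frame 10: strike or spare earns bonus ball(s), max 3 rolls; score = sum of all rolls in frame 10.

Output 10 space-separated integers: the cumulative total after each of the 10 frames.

Answer: 12 29 36 43 48 60 68 83 91 107

Derivation:
Frame 1: SPARE (7+3=10). 10 + next roll (2) = 12. Cumulative: 12
Frame 2: SPARE (2+8=10). 10 + next roll (7) = 17. Cumulative: 29
Frame 3: OPEN (7+0=7). Cumulative: 36
Frame 4: OPEN (5+2=7). Cumulative: 43
Frame 5: OPEN (1+4=5). Cumulative: 48
Frame 6: SPARE (9+1=10). 10 + next roll (2) = 12. Cumulative: 60
Frame 7: OPEN (2+6=8). Cumulative: 68
Frame 8: SPARE (1+9=10). 10 + next roll (5) = 15. Cumulative: 83
Frame 9: OPEN (5+3=8). Cumulative: 91
Frame 10: SPARE. Sum of all frame-10 rolls (9+1+6) = 16. Cumulative: 107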